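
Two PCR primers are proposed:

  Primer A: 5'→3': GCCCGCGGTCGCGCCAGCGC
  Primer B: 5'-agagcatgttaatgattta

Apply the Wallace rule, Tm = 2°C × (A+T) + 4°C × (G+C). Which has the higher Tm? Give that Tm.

Primer A, 76°C

Primer A: A+T=2, G+C=18 → Tm = 2(2)+4(18) = 76°C
Primer B: A+T=14, G+C=5 → Tm = 2(14)+4(5) = 48°C
76°C vs 48°C → primer A is higher.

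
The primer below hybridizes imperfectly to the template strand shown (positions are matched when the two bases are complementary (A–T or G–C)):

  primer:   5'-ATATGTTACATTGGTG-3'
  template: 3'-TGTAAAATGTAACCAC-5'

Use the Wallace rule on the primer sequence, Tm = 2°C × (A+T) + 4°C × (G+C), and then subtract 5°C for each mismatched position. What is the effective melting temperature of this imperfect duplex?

32°C

Primer base counts: A=4, T=7, G=4, C=1 → A+T=11, G+C=5
Perfect-match Tm = 2(11) + 4(5) = 22 + 20 = 42°C
Mismatches (positions where the bases are not complementary): 2 (at positions 2, 5)
Effective Tm = 42 − 2×5 = 42 − 10 = 32°C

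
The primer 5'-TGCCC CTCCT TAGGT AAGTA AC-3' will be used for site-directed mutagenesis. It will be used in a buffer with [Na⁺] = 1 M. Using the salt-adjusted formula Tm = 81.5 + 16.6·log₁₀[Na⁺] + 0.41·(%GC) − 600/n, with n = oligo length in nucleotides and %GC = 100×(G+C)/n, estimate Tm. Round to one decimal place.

74.7°C

Length n = 22. Base counts: A=5, C=7, G=4, T=6
G+C = 11, so %GC = 11/22 × 100 = 50%
Salt term: 16.6 × (0) = 0
GC term: 0.41 × 50 = 20.5; length term: −600/22 = −27.273
Tm = 81.5 + (0) + 20.5 − 27.273 = 74.727 → 74.7°C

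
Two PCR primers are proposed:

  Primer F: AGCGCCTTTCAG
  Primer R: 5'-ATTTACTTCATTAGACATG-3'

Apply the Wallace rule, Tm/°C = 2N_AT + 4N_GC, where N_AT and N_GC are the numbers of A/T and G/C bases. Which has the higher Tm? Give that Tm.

Primer R, 48°C

Primer F: A+T=5, G+C=7 → Tm = 2(5)+4(7) = 38°C
Primer R: A+T=14, G+C=5 → Tm = 2(14)+4(5) = 48°C
38°C vs 48°C → primer R is higher.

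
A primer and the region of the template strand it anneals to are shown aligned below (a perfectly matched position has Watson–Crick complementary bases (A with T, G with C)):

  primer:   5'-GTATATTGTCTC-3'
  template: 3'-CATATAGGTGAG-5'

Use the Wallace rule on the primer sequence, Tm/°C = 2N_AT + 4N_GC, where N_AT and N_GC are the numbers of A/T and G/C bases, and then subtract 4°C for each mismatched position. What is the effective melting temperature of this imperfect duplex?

20°C

Primer base counts: A=2, T=6, G=2, C=2 → A+T=8, G+C=4
Perfect-match Tm = 2(8) + 4(4) = 16 + 16 = 32°C
Mismatches (positions where the bases are not complementary): 3 (at positions 7, 8, 9)
Effective Tm = 32 − 3×4 = 32 − 12 = 20°C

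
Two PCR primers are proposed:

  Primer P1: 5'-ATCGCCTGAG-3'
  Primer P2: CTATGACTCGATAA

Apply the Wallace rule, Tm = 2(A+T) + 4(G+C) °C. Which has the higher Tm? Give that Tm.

Primer P2, 38°C

Primer P1: A+T=4, G+C=6 → Tm = 2(4)+4(6) = 32°C
Primer P2: A+T=9, G+C=5 → Tm = 2(9)+4(5) = 38°C
32°C vs 38°C → primer P2 is higher.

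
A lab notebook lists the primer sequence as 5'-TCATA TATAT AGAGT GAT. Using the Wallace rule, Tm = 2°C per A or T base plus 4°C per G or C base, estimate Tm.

C=1, T=7, A=7, G=3
A+T = 14, G+C = 4
Tm = 2×14 + 4×4 = 44°C

44°C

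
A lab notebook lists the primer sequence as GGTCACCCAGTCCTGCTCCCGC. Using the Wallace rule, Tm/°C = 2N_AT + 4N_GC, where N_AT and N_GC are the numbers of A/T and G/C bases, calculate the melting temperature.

76°C

G=5, T=4, C=11, A=2
So N_AT = 6 and N_GC = 16.
Tm = 4·16 + 2·6 = 64 + 12 = 76°C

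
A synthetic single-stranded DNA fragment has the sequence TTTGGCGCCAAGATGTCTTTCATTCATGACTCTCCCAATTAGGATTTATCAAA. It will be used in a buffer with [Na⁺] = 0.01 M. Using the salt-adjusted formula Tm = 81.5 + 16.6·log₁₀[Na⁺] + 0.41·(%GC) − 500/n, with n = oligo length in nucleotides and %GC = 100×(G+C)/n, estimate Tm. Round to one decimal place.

Length n = 53. Base counts: A=14, T=19, G=8, C=12
G+C = 20, so %GC = 20/53 × 100 = 37.736%
Salt term: 16.6 × (-2) = -33.2
GC term: 0.41 × 37.736 = 15.472; length term: −500/53 = −9.434
Tm = 81.5 + (-33.2) + 15.472 − 9.434 = 54.338 → 54.3°C

54.3°C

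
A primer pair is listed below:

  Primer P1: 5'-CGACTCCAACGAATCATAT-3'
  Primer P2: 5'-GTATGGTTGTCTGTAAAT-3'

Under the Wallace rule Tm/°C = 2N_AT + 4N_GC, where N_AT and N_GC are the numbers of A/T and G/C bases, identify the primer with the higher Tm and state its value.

Primer P1: A+T=11, G+C=8 → Tm = 2(11)+4(8) = 54°C
Primer P2: A+T=12, G+C=6 → Tm = 2(12)+4(6) = 48°C
54°C vs 48°C → primer P1 is higher.

Primer P1, 54°C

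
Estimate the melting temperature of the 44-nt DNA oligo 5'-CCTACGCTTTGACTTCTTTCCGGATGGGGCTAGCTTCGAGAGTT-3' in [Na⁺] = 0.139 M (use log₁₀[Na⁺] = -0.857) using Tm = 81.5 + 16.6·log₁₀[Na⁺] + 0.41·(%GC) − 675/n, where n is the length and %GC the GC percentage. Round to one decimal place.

73.4°C

Length n = 44. A=6, T=15, G=12, C=11
G+C = 23, so %GC = 23/44 × 100 = 52.273%
Salt term: 16.6 × (-0.857) = -14.226
GC term: 0.41 × 52.273 = 21.432; length term: −675/44 = −15.341
Tm = 81.5 + (-14.226) + 21.432 − 15.341 = 73.365 → 73.4°C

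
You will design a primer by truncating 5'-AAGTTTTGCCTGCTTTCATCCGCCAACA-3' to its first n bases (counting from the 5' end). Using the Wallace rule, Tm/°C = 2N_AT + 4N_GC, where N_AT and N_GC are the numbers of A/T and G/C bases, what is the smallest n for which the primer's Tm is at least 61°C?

n = 22

First 21 bases: AAGTTTTGCCTGCTTTCATCC → Tm = 60°C (< 61°C)
First 22 bases: AAGTTTTGCCTGCTTTCATCCG → Tm = 64°C (≥ 61°C)
Each additional base adds 2°C (A/T) or 4°C (G/C), so Tm is non-decreasing in n; n = 22 is the first length to reach 61°C.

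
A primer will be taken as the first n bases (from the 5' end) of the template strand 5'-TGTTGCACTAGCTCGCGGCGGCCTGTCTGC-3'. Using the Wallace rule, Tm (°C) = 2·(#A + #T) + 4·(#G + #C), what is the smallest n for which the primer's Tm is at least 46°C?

n = 15

First 14 bases: TGTTGCACTAGCTC → Tm = 42°C (< 46°C)
First 15 bases: TGTTGCACTAGCTCG → Tm = 46°C (≥ 46°C)
Since every base adds ≥2°C, Tm only increases with n, so the threshold is first crossed at n = 15.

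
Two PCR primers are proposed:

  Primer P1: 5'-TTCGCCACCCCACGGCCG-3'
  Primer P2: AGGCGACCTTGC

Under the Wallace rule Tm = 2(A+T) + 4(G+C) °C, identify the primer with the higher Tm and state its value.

Primer P1: A+T=4, G+C=14 → Tm = 2(4)+4(14) = 64°C
Primer P2: A+T=4, G+C=8 → Tm = 2(4)+4(8) = 40°C
64°C vs 40°C → primer P1 is higher.

Primer P1, 64°C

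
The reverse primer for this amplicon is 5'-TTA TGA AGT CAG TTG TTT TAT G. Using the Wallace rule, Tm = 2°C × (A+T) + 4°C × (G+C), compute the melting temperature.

G=5, C=1, A=5, T=11
A+T = 16, G+C = 6
Tm = 4·6 + 2·16 = 24 + 32 = 56°C

56°C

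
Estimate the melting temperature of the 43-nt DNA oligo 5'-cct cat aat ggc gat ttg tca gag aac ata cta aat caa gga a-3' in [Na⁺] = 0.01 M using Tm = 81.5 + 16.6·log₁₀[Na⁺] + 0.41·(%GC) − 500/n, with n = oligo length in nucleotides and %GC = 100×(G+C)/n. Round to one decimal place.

Length n = 43. Scanning the sequence gives T=10, G=8, C=8, A=17.
G+C = 16, so %GC = 16/43 × 100 = 37.209%
Salt term: 16.6 × (-2) = -33.2
GC term: 0.41 × 37.209 = 15.256; length term: −500/43 = −11.628
Tm = 81.5 + (-33.2) + 15.256 − 11.628 = 51.928 → 51.9°C

51.9°C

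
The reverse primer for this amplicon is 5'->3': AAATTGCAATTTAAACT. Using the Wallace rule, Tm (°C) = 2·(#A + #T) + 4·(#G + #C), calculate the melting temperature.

40°C

Base counts: C=2, G=1, T=6, A=8
AT pairs contribute 14, GC pairs contribute 3.
Tm = 4·3 + 2·14 = 12 + 28 = 40°C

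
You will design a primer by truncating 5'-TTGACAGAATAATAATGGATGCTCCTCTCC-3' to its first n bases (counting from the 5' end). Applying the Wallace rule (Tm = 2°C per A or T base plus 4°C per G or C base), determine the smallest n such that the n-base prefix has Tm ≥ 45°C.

n = 18

First 17 bases: TTGACAGAATAATAATG → Tm = 42°C (< 45°C)
First 18 bases: TTGACAGAATAATAATGG → Tm = 46°C (≥ 45°C)
Each additional base adds 2°C (A/T) or 4°C (G/C), so Tm is non-decreasing in n; n = 18 is the first length to reach 45°C.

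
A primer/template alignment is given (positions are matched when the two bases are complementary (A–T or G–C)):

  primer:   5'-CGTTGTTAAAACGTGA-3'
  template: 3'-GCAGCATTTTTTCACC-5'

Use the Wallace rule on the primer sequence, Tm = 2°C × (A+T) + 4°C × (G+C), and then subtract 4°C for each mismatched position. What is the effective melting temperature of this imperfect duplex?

Primer base counts: A=5, T=5, G=4, C=2 → A+T=10, G+C=6
Perfect-match Tm = 2(10) + 4(6) = 20 + 24 = 44°C
Mismatches (positions where the bases are not complementary): 4 (at positions 4, 7, 12, 16)
Effective Tm = 44 − 4×4 = 44 − 16 = 28°C

28°C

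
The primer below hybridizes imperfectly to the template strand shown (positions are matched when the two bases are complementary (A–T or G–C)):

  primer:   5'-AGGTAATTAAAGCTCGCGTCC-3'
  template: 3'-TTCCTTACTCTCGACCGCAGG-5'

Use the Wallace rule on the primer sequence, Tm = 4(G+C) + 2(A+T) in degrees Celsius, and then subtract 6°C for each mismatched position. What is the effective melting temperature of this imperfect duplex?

Primer base counts: A=6, T=5, G=5, C=5 → A+T=11, G+C=10
Perfect-match Tm = 2(11) + 4(10) = 22 + 40 = 62°C
Mismatches (positions where the bases are not complementary): 5 (at positions 2, 4, 8, 10, 15)
Effective Tm = 62 − 5×6 = 62 − 30 = 32°C

32°C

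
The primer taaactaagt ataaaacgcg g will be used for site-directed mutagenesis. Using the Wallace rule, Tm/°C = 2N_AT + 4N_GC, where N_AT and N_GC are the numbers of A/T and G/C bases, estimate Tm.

Base counts: G=4, C=3, T=4, A=10
A+T = 14, G+C = 7
Tm = 2(14) + 4(7) = 28 + 28 = 56°C

56°C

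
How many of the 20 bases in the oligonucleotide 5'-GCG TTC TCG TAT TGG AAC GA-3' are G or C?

G=6, A=4, C=4, T=6
Total G or C: 6 + 4 = 10

10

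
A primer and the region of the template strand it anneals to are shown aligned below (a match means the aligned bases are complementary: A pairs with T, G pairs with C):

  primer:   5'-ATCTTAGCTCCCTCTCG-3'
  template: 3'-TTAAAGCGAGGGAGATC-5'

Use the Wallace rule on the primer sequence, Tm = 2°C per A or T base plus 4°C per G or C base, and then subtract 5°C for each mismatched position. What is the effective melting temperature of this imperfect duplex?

Primer base counts: A=2, T=6, G=2, C=7 → A+T=8, G+C=9
Perfect-match Tm = 2(8) + 4(9) = 16 + 36 = 52°C
Mismatches (positions where the bases are not complementary): 4 (at positions 2, 3, 6, 16)
Effective Tm = 52 − 4×5 = 52 − 20 = 32°C

32°C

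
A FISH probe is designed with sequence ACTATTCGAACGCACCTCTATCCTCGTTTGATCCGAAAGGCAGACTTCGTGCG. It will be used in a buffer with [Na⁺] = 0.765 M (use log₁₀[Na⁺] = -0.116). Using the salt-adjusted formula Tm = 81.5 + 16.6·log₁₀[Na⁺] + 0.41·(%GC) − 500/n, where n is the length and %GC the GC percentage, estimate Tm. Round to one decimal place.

91.0°C

Length n = 53. Scanning the sequence gives C=16, T=14, A=12, G=11.
G+C = 27, so %GC = 27/53 × 100 = 50.943%
Salt term: 16.6 × (-0.116) = -1.926
GC term: 0.41 × 50.943 = 20.887; length term: −500/53 = −9.434
Tm = 81.5 + (-1.926) + 20.887 − 9.434 = 91.027 → 91.0°C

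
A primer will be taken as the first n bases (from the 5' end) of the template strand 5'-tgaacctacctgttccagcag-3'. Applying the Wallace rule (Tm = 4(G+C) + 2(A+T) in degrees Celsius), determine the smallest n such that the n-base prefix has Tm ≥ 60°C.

n = 20

First 19 bases: TGAACCTACCTGTTCCAGC → Tm = 58°C (< 60°C)
First 20 bases: TGAACCTACCTGTTCCAGCA → Tm = 60°C (≥ 60°C)
Since every base adds ≥2°C, Tm only increases with n, so the threshold is first crossed at n = 20.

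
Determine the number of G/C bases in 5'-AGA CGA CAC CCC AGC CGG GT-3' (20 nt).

C=8, A=5, T=1, G=6
G+C = 6 + 8 = 14

14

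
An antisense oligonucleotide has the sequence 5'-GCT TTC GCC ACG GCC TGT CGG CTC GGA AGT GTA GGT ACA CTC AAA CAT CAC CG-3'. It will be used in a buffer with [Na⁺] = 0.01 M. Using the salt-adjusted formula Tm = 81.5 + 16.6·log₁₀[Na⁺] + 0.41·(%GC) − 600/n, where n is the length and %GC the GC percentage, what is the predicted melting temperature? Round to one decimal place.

61.0°C

Length n = 53. Base counts: T=11, G=14, C=17, A=11
G+C = 31, so %GC = 31/53 × 100 = 58.491%
Salt term: 16.6 × (-2) = -33.2
GC term: 0.41 × 58.491 = 23.981; length term: −600/53 = −11.321
Tm = 81.5 + (-33.2) + 23.981 − 11.321 = 60.96 → 61.0°C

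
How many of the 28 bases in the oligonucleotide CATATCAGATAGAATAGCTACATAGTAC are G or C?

Counting bases: T=7, C=5, G=4, A=12
Total G or C: 4 + 5 = 9

9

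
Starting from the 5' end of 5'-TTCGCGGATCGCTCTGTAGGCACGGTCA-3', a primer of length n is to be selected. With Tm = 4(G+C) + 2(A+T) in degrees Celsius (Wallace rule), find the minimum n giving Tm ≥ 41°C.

n = 13

First 12 bases: TTCGCGGATCGC → Tm = 40°C (< 41°C)
First 13 bases: TTCGCGGATCGCT → Tm = 42°C (≥ 41°C)
Each additional base adds 2°C (A/T) or 4°C (G/C), so Tm is non-decreasing in n; n = 13 is the first length to reach 41°C.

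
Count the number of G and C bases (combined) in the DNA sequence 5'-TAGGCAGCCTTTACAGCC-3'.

Counting bases: G=4, C=6, A=4, T=4
Total G or C: 4 + 6 = 10

10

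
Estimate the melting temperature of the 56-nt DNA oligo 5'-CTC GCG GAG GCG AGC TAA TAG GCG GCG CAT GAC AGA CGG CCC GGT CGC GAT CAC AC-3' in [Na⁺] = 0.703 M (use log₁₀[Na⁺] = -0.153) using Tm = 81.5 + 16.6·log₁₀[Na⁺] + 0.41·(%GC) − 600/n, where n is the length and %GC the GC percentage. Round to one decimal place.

96.1°C

Length n = 56. Base counts: T=6, A=12, C=18, G=20
G+C = 38, so %GC = 38/56 × 100 = 67.857%
Salt term: 16.6 × (-0.153) = -2.54
GC term: 0.41 × 67.857 = 27.821; length term: −600/56 = −10.714
Tm = 81.5 + (-2.54) + 27.821 − 10.714 = 96.067 → 96.1°C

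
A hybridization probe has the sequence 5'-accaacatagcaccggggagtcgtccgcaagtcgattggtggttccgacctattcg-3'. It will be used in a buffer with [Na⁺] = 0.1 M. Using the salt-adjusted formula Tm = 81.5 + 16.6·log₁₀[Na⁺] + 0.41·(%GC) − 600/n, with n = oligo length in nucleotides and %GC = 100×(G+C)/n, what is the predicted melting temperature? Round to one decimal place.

77.6°C

Length n = 56. T=12, A=12, G=16, C=16
G+C = 32, so %GC = 32/56 × 100 = 57.143%
Salt term: 16.6 × (-1) = -16.6
GC term: 0.41 × 57.143 = 23.429; length term: −600/56 = −10.714
Tm = 81.5 + (-16.6) + 23.429 − 10.714 = 77.615 → 77.6°C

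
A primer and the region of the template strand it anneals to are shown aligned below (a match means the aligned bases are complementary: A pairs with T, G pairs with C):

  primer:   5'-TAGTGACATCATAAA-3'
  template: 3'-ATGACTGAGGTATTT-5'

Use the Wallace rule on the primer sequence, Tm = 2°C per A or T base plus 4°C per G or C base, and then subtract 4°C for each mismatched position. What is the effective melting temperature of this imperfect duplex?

Primer base counts: A=7, T=4, G=2, C=2 → A+T=11, G+C=4
Perfect-match Tm = 2(11) + 4(4) = 22 + 16 = 38°C
Mismatches (positions where the bases are not complementary): 3 (at positions 3, 8, 9)
Effective Tm = 38 − 3×4 = 38 − 12 = 26°C

26°C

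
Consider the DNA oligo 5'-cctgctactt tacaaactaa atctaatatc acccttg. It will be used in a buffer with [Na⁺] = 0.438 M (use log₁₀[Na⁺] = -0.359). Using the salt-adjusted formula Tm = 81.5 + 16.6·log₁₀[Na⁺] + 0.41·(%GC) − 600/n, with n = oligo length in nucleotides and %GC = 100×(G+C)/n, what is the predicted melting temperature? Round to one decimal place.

73.7°C

Length n = 37. Base counts: A=12, G=2, T=12, C=11
G+C = 13, so %GC = 13/37 × 100 = 35.135%
Salt term: 16.6 × (-0.359) = -5.959
GC term: 0.41 × 35.135 = 14.405; length term: −600/37 = −16.216
Tm = 81.5 + (-5.959) + 14.405 − 16.216 = 73.73 → 73.7°C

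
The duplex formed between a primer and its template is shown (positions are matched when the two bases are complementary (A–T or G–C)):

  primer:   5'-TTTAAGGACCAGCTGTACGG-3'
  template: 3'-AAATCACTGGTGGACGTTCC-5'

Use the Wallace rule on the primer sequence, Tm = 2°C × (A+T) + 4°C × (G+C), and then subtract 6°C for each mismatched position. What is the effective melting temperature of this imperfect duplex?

30°C

Primer base counts: A=5, T=5, G=6, C=4 → A+T=10, G+C=10
Perfect-match Tm = 2(10) + 4(10) = 20 + 40 = 60°C
Mismatches (positions where the bases are not complementary): 5 (at positions 5, 6, 12, 16, 18)
Effective Tm = 60 − 5×6 = 60 − 30 = 30°C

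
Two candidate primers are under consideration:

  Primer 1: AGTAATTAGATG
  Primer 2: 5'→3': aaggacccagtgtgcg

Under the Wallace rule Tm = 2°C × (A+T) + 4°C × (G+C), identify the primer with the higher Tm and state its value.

Primer 2, 52°C

Primer 1: A+T=9, G+C=3 → Tm = 2(9)+4(3) = 30°C
Primer 2: A+T=6, G+C=10 → Tm = 2(6)+4(10) = 52°C
30°C vs 52°C → primer 2 is higher.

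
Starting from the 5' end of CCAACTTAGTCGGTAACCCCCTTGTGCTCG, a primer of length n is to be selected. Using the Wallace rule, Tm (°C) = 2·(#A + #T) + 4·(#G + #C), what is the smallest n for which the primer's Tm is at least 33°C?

n = 12

First 11 bases: CCAACTTAGTC → Tm = 32°C (< 33°C)
First 12 bases: CCAACTTAGTCG → Tm = 36°C (≥ 33°C)
Since every base adds ≥2°C, Tm only increases with n, so the threshold is first crossed at n = 12.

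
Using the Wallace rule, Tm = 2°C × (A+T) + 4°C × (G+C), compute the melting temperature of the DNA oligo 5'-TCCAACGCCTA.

34°C

Base counts: T=2, G=1, A=3, C=5
A+T = 5, G+C = 6
Tm = 2×5 + 4×6 = 34°C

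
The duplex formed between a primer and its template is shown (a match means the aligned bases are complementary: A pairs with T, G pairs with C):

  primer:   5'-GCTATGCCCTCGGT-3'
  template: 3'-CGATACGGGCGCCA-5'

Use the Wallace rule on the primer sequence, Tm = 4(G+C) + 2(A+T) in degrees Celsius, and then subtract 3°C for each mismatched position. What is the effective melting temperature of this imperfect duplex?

43°C

Primer base counts: A=1, T=4, G=4, C=5 → A+T=5, G+C=9
Perfect-match Tm = 2(5) + 4(9) = 10 + 36 = 46°C
Mismatches (positions where the bases are not complementary): 1 (at position 10)
Effective Tm = 46 − 1×3 = 46 − 3 = 43°C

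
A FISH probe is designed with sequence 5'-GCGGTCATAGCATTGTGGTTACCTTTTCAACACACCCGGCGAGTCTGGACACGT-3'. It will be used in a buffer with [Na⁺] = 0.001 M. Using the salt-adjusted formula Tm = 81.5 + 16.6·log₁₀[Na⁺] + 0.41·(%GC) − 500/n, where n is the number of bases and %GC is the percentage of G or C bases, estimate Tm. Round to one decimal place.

44.5°C

Length n = 54. G=14, C=15, T=14, A=11
G+C = 29, so %GC = 29/54 × 100 = 53.704%
Salt term: 16.6 × (-3) = -49.8
GC term: 0.41 × 53.704 = 22.019; length term: −500/54 = −9.259
Tm = 81.5 + (-49.8) + 22.019 − 9.259 = 44.46 → 44.5°C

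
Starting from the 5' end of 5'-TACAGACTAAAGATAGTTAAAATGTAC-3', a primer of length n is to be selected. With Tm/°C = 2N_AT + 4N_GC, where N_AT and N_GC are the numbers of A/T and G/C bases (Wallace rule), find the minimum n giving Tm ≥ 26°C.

n = 10

First 9 bases: TACAGACTA → Tm = 24°C (< 26°C)
First 10 bases: TACAGACTAA → Tm = 26°C (≥ 26°C)
Since every base adds ≥2°C, Tm only increases with n, so the threshold is first crossed at n = 10.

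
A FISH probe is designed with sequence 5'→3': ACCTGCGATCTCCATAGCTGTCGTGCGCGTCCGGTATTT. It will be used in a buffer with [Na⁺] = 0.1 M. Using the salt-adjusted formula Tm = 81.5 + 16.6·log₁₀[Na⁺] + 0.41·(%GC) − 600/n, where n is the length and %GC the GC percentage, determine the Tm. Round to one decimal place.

Length n = 39. T=12, G=10, C=12, A=5
G+C = 22, so %GC = 22/39 × 100 = 56.41%
Salt term: 16.6 × (-1) = -16.6
GC term: 0.41 × 56.41 = 23.128; length term: −600/39 = −15.385
Tm = 81.5 + (-16.6) + 23.128 − 15.385 = 72.643 → 72.6°C

72.6°C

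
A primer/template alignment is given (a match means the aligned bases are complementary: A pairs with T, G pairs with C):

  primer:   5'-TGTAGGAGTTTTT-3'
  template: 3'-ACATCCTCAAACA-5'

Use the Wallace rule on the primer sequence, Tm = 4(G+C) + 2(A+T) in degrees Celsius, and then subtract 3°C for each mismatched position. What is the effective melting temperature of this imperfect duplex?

Primer base counts: A=2, T=7, G=4, C=0 → A+T=9, G+C=4
Perfect-match Tm = 2(9) + 4(4) = 18 + 16 = 34°C
Mismatches (positions where the bases are not complementary): 1 (at position 12)
Effective Tm = 34 − 1×3 = 34 − 3 = 31°C

31°C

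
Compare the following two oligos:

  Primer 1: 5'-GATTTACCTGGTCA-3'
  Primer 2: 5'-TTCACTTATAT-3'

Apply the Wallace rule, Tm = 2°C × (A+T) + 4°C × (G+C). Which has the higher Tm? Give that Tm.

Primer 1: A+T=8, G+C=6 → Tm = 2(8)+4(6) = 40°C
Primer 2: A+T=9, G+C=2 → Tm = 2(9)+4(2) = 26°C
40°C vs 26°C → primer 1 is higher.

Primer 1, 40°C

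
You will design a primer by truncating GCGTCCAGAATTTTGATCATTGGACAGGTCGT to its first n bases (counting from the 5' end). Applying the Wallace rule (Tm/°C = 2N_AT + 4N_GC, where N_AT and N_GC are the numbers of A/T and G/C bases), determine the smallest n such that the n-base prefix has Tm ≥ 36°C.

n = 12

First 11 bases: GCGTCCAGAAT → Tm = 34°C (< 36°C)
First 12 bases: GCGTCCAGAATT → Tm = 36°C (≥ 36°C)
Each additional base adds 2°C (A/T) or 4°C (G/C), so Tm is non-decreasing in n; n = 12 is the first length to reach 36°C.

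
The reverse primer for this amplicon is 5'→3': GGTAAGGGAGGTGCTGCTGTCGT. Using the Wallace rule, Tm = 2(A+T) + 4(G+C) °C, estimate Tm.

Counting bases: C=3, A=3, G=11, T=6
AT pairs contribute 9, GC pairs contribute 14.
Tm = 2(9) + 4(14) = 18 + 56 = 74°C

74°C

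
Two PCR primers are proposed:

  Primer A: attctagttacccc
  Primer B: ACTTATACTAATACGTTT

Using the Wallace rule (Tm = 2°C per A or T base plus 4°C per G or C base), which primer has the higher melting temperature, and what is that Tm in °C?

Primer A: A+T=8, G+C=6 → Tm = 2(8)+4(6) = 40°C
Primer B: A+T=14, G+C=4 → Tm = 2(14)+4(4) = 44°C
40°C vs 44°C → primer B is higher.

Primer B, 44°C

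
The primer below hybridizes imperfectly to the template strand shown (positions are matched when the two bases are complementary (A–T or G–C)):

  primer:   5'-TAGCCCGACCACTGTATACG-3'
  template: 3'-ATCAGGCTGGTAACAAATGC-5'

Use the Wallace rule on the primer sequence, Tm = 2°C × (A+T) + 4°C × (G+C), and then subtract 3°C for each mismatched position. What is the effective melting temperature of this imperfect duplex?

53°C

Primer base counts: A=5, T=4, G=4, C=7 → A+T=9, G+C=11
Perfect-match Tm = 2(9) + 4(11) = 18 + 44 = 62°C
Mismatches (positions where the bases are not complementary): 3 (at positions 4, 12, 16)
Effective Tm = 62 − 3×3 = 62 − 9 = 53°C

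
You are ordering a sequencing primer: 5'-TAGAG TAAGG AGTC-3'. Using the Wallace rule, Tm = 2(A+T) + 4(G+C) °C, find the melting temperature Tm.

Counting bases: G=5, T=3, A=5, C=1
A+T = 8, G+C = 6
Tm = 2×8 + 4×6 = 40°C

40°C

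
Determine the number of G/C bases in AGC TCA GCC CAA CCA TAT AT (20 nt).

9

Base counts: A=7, C=7, G=2, T=4
Total G or C: 2 + 7 = 9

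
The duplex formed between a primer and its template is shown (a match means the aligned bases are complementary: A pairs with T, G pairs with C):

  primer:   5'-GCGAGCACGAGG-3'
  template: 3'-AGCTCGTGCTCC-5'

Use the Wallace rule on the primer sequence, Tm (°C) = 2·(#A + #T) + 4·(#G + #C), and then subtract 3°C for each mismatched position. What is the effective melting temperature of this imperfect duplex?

Primer base counts: A=3, T=0, G=6, C=3 → A+T=3, G+C=9
Perfect-match Tm = 2(3) + 4(9) = 6 + 36 = 42°C
Mismatches (positions where the bases are not complementary): 1 (at position 1)
Effective Tm = 42 − 1×3 = 42 − 3 = 39°C

39°C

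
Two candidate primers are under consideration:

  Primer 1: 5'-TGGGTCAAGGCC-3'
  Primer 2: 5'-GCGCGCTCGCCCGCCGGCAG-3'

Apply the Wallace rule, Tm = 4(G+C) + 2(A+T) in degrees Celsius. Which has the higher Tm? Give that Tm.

Primer 2, 76°C

Primer 1: A+T=4, G+C=8 → Tm = 2(4)+4(8) = 40°C
Primer 2: A+T=2, G+C=18 → Tm = 2(2)+4(18) = 76°C
40°C vs 76°C → primer 2 is higher.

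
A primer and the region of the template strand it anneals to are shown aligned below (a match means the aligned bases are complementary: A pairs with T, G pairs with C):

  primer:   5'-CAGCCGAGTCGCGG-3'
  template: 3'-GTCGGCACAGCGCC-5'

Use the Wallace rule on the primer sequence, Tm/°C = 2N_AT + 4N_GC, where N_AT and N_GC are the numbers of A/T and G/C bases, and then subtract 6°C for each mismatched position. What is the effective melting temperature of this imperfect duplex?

44°C

Primer base counts: A=2, T=1, G=6, C=5 → A+T=3, G+C=11
Perfect-match Tm = 2(3) + 4(11) = 6 + 44 = 50°C
Mismatches (positions where the bases are not complementary): 1 (at position 7)
Effective Tm = 50 − 1×6 = 50 − 6 = 44°C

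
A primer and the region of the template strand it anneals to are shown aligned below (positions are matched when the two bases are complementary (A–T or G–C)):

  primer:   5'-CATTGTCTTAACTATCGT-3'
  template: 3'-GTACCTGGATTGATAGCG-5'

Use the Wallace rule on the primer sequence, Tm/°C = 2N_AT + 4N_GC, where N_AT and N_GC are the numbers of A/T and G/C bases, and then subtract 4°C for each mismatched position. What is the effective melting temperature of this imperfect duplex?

32°C

Primer base counts: A=4, T=8, G=2, C=4 → A+T=12, G+C=6
Perfect-match Tm = 2(12) + 4(6) = 24 + 24 = 48°C
Mismatches (positions where the bases are not complementary): 4 (at positions 4, 6, 8, 18)
Effective Tm = 48 − 4×4 = 48 − 16 = 32°C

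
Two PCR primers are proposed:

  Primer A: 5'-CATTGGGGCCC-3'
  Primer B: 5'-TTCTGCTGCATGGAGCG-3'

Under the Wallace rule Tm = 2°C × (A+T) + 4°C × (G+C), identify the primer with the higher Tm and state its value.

Primer B, 54°C

Primer A: A+T=3, G+C=8 → Tm = 2(3)+4(8) = 38°C
Primer B: A+T=7, G+C=10 → Tm = 2(7)+4(10) = 54°C
38°C vs 54°C → primer B is higher.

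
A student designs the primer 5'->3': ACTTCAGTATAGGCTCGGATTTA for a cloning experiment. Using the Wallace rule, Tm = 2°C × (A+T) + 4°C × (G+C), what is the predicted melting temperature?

Base counts: G=5, T=8, C=4, A=6
So N_AT = 14 and N_GC = 9.
Tm = 2×14 + 4×9 = 64°C

64°C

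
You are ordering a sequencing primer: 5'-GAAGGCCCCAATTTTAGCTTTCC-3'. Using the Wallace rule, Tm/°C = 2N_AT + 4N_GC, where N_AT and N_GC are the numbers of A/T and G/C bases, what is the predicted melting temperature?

68°C

Base counts: A=5, G=4, T=7, C=7
So N_AT = 12 and N_GC = 11.
Tm = 2(12) + 4(11) = 24 + 44 = 68°C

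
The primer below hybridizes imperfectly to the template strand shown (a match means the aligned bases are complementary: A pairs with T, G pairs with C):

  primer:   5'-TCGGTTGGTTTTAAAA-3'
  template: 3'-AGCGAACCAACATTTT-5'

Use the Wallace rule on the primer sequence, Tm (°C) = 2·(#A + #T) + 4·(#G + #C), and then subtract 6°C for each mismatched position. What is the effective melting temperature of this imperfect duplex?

Primer base counts: A=4, T=7, G=4, C=1 → A+T=11, G+C=5
Perfect-match Tm = 2(11) + 4(5) = 22 + 20 = 42°C
Mismatches (positions where the bases are not complementary): 2 (at positions 4, 11)
Effective Tm = 42 − 2×6 = 42 − 12 = 30°C

30°C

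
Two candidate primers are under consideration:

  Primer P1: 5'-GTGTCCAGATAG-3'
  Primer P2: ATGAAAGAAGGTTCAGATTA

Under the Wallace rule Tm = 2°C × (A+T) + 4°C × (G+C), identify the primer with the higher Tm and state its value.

Primer P1: A+T=6, G+C=6 → Tm = 2(6)+4(6) = 36°C
Primer P2: A+T=14, G+C=6 → Tm = 2(14)+4(6) = 52°C
36°C vs 52°C → primer P2 is higher.

Primer P2, 52°C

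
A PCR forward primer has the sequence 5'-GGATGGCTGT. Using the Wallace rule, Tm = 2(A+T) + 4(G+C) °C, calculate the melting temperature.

32°C

Base counts: G=5, C=1, T=3, A=1
A+T = 4, G+C = 6
Tm = 4·6 + 2·4 = 24 + 8 = 32°C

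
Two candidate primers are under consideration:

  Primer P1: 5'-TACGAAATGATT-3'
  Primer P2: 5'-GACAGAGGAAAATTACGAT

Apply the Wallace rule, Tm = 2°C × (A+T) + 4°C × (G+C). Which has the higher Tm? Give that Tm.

Primer P2, 52°C

Primer P1: A+T=9, G+C=3 → Tm = 2(9)+4(3) = 30°C
Primer P2: A+T=12, G+C=7 → Tm = 2(12)+4(7) = 52°C
30°C vs 52°C → primer P2 is higher.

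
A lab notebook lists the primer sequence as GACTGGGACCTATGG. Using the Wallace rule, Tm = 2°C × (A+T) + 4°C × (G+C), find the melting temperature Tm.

48°C

Scanning the sequence gives G=6, T=3, A=3, C=3.
So N_AT = 6 and N_GC = 9.
Tm = 2×6 + 4×9 = 48°C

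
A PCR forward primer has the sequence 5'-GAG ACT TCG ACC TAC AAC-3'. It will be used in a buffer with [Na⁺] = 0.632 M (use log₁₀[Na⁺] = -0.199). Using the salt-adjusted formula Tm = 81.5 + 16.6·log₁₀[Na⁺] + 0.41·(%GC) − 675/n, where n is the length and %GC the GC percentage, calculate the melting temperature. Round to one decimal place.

61.2°C

Length n = 18. Counting bases: T=3, A=6, G=3, C=6
G+C = 9, so %GC = 9/18 × 100 = 50%
Salt term: 16.6 × (-0.199) = -3.303
GC term: 0.41 × 50 = 20.5; length term: −675/18 = −37.5
Tm = 81.5 + (-3.303) + 20.5 − 37.5 = 61.197 → 61.2°C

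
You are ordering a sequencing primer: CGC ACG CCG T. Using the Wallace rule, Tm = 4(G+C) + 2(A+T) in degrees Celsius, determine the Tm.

Base counts: A=1, G=3, C=5, T=1
So N_AT = 2 and N_GC = 8.
Tm = 2(2) + 4(8) = 4 + 32 = 36°C

36°C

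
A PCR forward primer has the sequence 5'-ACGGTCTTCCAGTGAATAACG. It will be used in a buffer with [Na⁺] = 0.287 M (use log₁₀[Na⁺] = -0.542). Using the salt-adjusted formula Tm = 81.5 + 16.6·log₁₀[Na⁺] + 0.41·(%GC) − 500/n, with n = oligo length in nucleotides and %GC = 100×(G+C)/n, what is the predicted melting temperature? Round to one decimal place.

68.2°C

Length n = 21. Base counts: A=6, T=5, G=5, C=5
G+C = 10, so %GC = 10/21 × 100 = 47.619%
Salt term: 16.6 × (-0.542) = -8.997
GC term: 0.41 × 47.619 = 19.524; length term: −500/21 = −23.81
Tm = 81.5 + (-8.997) + 19.524 − 23.81 = 68.217 → 68.2°C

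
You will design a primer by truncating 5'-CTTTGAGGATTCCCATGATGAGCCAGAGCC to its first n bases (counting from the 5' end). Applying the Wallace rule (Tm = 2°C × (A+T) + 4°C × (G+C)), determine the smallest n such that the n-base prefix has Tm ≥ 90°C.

n = 30

First 29 bases: CTTTGAGGATTCCCATGATGAGCCAGAGC → Tm = 88°C (< 90°C)
First 30 bases: CTTTGAGGATTCCCATGATGAGCCAGAGCC → Tm = 92°C (≥ 90°C)
Each additional base adds 2°C (A/T) or 4°C (G/C), so Tm is non-decreasing in n; n = 30 is the first length to reach 90°C.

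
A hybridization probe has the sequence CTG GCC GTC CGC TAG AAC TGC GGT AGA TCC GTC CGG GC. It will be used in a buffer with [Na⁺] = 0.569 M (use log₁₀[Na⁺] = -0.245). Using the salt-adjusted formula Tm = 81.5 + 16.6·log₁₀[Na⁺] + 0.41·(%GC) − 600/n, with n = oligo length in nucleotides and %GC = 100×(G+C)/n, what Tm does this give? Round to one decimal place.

Length n = 38. Scanning the sequence gives C=13, T=7, G=13, A=5.
G+C = 26, so %GC = 26/38 × 100 = 68.421%
Salt term: 16.6 × (-0.245) = -4.067
GC term: 0.41 × 68.421 = 28.053; length term: −600/38 = −15.789
Tm = 81.5 + (-4.067) + 28.053 − 15.789 = 89.697 → 89.7°C

89.7°C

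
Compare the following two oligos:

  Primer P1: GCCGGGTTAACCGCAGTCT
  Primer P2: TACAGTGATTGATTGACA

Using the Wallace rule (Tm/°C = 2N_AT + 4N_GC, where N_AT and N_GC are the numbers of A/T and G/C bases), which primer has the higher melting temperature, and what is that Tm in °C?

Primer P1: A+T=7, G+C=12 → Tm = 2(7)+4(12) = 62°C
Primer P2: A+T=12, G+C=6 → Tm = 2(12)+4(6) = 48°C
62°C vs 48°C → primer P1 is higher.

Primer P1, 62°C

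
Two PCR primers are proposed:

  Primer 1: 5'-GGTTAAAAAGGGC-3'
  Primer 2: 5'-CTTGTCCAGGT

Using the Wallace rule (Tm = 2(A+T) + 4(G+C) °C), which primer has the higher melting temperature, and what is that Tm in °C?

Primer 1, 38°C

Primer 1: A+T=7, G+C=6 → Tm = 2(7)+4(6) = 38°C
Primer 2: A+T=5, G+C=6 → Tm = 2(5)+4(6) = 34°C
38°C vs 34°C → primer 1 is higher.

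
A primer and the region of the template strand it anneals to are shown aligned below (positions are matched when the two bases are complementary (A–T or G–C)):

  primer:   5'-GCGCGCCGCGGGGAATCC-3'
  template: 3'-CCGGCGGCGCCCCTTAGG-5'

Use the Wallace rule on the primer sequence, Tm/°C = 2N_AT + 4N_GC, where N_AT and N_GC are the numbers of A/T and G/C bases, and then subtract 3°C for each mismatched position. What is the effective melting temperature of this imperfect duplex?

60°C

Primer base counts: A=2, T=1, G=8, C=7 → A+T=3, G+C=15
Perfect-match Tm = 2(3) + 4(15) = 6 + 60 = 66°C
Mismatches (positions where the bases are not complementary): 2 (at positions 2, 3)
Effective Tm = 66 − 2×3 = 66 − 6 = 60°C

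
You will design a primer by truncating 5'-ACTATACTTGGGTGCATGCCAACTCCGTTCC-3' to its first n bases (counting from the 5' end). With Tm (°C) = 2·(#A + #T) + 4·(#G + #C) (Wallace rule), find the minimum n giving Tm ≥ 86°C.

n = 29

First 28 bases: ACTATACTTGGGTGCATGCCAACTCCGT → Tm = 84°C (< 86°C)
First 29 bases: ACTATACTTGGGTGCATGCCAACTCCGTT → Tm = 86°C (≥ 86°C)
Each additional base adds 2°C (A/T) or 4°C (G/C), so Tm is non-decreasing in n; n = 29 is the first length to reach 86°C.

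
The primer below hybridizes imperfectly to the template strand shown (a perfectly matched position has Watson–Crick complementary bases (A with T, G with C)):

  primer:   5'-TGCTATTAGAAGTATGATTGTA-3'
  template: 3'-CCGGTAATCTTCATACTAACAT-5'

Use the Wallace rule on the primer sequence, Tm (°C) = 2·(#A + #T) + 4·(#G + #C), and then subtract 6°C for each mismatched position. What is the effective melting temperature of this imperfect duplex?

44°C

Primer base counts: A=7, T=9, G=5, C=1 → A+T=16, G+C=6
Perfect-match Tm = 2(16) + 4(6) = 32 + 24 = 56°C
Mismatches (positions where the bases are not complementary): 2 (at positions 1, 4)
Effective Tm = 56 − 2×6 = 56 − 12 = 44°C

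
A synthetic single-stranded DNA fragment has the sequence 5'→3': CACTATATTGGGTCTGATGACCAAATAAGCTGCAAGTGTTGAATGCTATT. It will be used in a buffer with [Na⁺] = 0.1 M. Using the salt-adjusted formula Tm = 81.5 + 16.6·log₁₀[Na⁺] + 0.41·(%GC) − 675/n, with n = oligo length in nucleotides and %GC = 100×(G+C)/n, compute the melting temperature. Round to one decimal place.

Length n = 50. Base counts: A=15, C=8, G=11, T=16
G+C = 19, so %GC = 19/50 × 100 = 38%
Salt term: 16.6 × (-1) = -16.6
GC term: 0.41 × 38 = 15.58; length term: −675/50 = −13.5
Tm = 81.5 + (-16.6) + 15.58 − 13.5 = 66.98 → 67.0°C

67.0°C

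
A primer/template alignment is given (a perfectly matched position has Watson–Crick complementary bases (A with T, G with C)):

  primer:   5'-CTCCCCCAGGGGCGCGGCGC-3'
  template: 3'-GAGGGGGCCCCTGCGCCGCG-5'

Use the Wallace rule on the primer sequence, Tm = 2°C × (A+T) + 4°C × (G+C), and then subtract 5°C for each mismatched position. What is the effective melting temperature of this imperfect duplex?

66°C

Primer base counts: A=1, T=1, G=8, C=10 → A+T=2, G+C=18
Perfect-match Tm = 2(2) + 4(18) = 4 + 72 = 76°C
Mismatches (positions where the bases are not complementary): 2 (at positions 8, 12)
Effective Tm = 76 − 2×5 = 76 − 10 = 66°C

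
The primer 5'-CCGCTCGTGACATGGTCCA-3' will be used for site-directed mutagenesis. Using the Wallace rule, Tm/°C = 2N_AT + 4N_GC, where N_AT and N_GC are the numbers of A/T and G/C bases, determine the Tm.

62°C

Counting bases: G=5, A=3, T=4, C=7
AT pairs contribute 7, GC pairs contribute 12.
Tm = 4·12 + 2·7 = 48 + 14 = 62°C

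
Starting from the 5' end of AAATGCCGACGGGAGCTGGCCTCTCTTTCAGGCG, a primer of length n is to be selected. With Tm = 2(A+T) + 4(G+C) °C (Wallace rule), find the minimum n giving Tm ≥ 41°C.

n = 13

First 12 bases: AAATGCCGACGG → Tm = 38°C (< 41°C)
First 13 bases: AAATGCCGACGGG → Tm = 42°C (≥ 41°C)
Since every base adds ≥2°C, Tm only increases with n, so the threshold is first crossed at n = 13.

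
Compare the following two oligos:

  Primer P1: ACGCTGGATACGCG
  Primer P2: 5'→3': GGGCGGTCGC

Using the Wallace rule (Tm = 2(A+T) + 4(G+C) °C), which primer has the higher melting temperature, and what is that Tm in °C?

Primer P1, 46°C

Primer P1: A+T=5, G+C=9 → Tm = 2(5)+4(9) = 46°C
Primer P2: A+T=1, G+C=9 → Tm = 2(1)+4(9) = 38°C
46°C vs 38°C → primer P1 is higher.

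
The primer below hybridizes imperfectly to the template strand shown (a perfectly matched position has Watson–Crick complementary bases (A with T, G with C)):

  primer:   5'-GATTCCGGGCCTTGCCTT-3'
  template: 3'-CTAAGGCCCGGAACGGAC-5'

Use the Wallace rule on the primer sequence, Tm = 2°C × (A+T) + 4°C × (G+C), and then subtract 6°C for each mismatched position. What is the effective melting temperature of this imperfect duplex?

52°C

Primer base counts: A=1, T=6, G=5, C=6 → A+T=7, G+C=11
Perfect-match Tm = 2(7) + 4(11) = 14 + 44 = 58°C
Mismatches (positions where the bases are not complementary): 1 (at position 18)
Effective Tm = 58 − 1×6 = 58 − 6 = 52°C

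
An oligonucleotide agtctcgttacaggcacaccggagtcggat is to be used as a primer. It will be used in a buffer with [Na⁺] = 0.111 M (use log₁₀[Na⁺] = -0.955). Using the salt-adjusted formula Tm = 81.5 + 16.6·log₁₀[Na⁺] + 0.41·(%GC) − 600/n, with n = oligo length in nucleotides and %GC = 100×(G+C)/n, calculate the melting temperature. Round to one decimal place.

68.9°C

Length n = 30. Counting bases: T=6, G=9, C=8, A=7
G+C = 17, so %GC = 17/30 × 100 = 56.667%
Salt term: 16.6 × (-0.955) = -15.853
GC term: 0.41 × 56.667 = 23.233; length term: −600/30 = −20
Tm = 81.5 + (-15.853) + 23.233 − 20 = 68.88 → 68.9°C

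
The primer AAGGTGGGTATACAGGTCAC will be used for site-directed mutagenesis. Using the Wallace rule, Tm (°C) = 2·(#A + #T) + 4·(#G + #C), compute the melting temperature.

60°C

C=3, T=4, G=7, A=6
A+T = 10, G+C = 10
Tm = 2×10 + 4×10 = 60°C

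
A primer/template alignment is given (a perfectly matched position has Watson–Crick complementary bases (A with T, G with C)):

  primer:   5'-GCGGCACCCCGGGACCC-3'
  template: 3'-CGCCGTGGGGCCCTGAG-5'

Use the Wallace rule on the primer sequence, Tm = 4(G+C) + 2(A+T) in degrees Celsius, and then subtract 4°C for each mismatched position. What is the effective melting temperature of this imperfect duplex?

60°C

Primer base counts: A=2, T=0, G=6, C=9 → A+T=2, G+C=15
Perfect-match Tm = 2(2) + 4(15) = 4 + 60 = 64°C
Mismatches (positions where the bases are not complementary): 1 (at position 16)
Effective Tm = 64 − 1×4 = 64 − 4 = 60°C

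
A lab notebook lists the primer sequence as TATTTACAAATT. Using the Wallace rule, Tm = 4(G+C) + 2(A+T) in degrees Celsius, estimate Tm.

Base counts: C=1, A=5, T=6, G=0
So N_AT = 11 and N_GC = 1.
Tm = 2×11 + 4×1 = 26°C

26°C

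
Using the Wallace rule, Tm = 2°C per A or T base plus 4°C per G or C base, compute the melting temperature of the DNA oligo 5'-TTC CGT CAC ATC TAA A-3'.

44°C

Scanning the sequence gives T=5, C=5, G=1, A=5.
A+T = 10, G+C = 6
Tm = 2×10 + 4×6 = 44°C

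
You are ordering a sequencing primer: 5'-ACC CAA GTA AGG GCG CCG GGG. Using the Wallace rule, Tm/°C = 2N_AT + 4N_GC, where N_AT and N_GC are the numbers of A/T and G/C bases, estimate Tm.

72°C

Counting bases: T=1, G=9, A=5, C=6
A+T = 6, G+C = 15
Tm = 2×6 + 4×15 = 72°C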